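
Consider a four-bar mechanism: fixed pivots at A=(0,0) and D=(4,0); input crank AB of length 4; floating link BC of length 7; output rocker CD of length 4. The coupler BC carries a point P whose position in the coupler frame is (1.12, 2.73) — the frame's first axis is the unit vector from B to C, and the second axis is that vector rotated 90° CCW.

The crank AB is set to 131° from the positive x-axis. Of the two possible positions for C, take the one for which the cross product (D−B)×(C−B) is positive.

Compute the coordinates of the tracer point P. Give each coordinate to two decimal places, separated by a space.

-1.89 5.88

A=(0,0), D=(4.00,0)
B = A + 4.00·(cos131°, sin131°) = (-2.6242, 3.0188)
|BD| = 7.2797
circle(B,7.00) ∩ circle(D,4.00): a=5.9064, h=3.7569
  candidates: C₊=(4.3083,3.9881) cross=27.349; C₋=(1.1924,-2.8491) cross=-27.349
  mode + wants cross > 0 → take C=(4.3083,3.9881) (cross=27.349)
ex = (C−B)/|BC| = (0.9904,0.1385); ey = (-0.1385,0.9904)
P = B + 1.12·ex + 2.73·ey = (-1.8930,5.8776)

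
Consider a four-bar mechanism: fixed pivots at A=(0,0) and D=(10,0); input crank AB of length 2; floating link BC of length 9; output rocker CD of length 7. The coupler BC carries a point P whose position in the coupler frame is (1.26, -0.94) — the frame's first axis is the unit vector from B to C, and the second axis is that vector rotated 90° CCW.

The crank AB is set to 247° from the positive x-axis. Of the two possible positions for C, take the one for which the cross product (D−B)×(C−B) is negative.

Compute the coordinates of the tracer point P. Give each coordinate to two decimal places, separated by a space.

A=(0,0), D=(10.00,0)
B = A + 2.00·(cos247°, sin247°) = (-0.7815, -1.8410)
|BD| = 10.9375
circle(B,9.00) ∩ circle(D,7.00): a=6.9316, h=5.7404
  candidates: C₊=(5.0850,4.9843) cross=62.786; C₋=(7.0175,-6.3328) cross=-62.786
  mode - wants cross < 0 → take C=(7.0175,-6.3328) (cross=-62.786)
ex = (C−B)/|BC| = (0.8666,-0.4991); ey = (0.4991,0.8666)
P = B + 1.26·ex + -0.94·ey = (-0.1588,-3.2844)

-0.16 -3.28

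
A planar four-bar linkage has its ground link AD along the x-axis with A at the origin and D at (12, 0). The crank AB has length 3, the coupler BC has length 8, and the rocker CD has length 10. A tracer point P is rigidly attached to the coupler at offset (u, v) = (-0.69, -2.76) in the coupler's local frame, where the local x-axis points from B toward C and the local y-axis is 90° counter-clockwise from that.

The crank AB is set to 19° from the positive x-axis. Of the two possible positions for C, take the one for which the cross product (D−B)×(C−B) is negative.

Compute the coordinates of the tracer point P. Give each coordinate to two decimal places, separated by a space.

A=(0,0), D=(12.00,0)
B = A + 3.00·(cos19°, sin19°) = (2.8366, 0.9767)
|BD| = 9.2153
circle(B,8.00) ∩ circle(D,10.00): a=2.6544, h=7.5468
  candidates: C₊=(6.2759,8.1997) cross=69.546; C₋=(4.6762,-6.8089) cross=-69.546
  mode - wants cross < 0 → take C=(4.6762,-6.8089) (cross=-69.546)
ex = (C−B)/|BC| = (0.2300,-0.9732); ey = (0.9732,0.2300)
P = B + -0.69·ex + -2.76·ey = (-0.0081,1.0136)

-0.01 1.01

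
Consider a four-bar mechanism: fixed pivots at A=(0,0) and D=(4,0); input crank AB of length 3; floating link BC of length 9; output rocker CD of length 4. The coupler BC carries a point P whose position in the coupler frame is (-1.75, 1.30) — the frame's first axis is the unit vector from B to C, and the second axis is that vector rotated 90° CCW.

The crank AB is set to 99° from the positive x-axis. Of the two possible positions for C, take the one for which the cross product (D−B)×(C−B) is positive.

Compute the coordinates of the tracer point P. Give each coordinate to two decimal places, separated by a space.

A=(0,0), D=(4.00,0)
B = A + 3.00·(cos99°, sin99°) = (-0.4693, 2.9631)
|BD| = 5.3623
circle(B,9.00) ∩ circle(D,4.00): a=8.7420, h=2.1396
  candidates: C₊=(7.9991,-0.0842) cross=11.473; C₋=(5.6345,-3.6508) cross=-11.473
  mode + wants cross > 0 → take C=(7.9991,-0.0842) (cross=11.473)
ex = (C−B)/|BC| = (0.9409,-0.3386); ey = (0.3386,0.9409)
P = B + -1.75·ex + 1.30·ey = (-1.6758,4.7788)

-1.68 4.78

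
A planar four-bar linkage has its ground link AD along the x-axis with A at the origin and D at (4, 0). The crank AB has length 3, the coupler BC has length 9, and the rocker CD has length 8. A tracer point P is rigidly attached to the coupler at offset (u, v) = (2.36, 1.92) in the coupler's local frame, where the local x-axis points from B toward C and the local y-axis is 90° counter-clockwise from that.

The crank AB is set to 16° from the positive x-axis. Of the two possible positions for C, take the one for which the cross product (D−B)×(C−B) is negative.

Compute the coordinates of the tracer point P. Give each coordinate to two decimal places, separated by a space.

A=(0,0), D=(4.00,0)
B = A + 3.00·(cos16°, sin16°) = (2.8838, 0.8269)
|BD| = 1.3891
circle(B,9.00) ∩ circle(D,8.00): a=6.8135, h=5.8802
  candidates: C₊=(11.8589,1.4960) cross=8.168; C₋=(4.8583,-7.9538) cross=-8.168
  mode - wants cross < 0 → take C=(4.8583,-7.9538) (cross=-8.168)
ex = (C−B)/|BC| = (0.2194,-0.9756); ey = (0.9756,0.2194)
P = B + 2.36·ex + 1.92·ey = (5.2748,-1.0544)

5.27 -1.05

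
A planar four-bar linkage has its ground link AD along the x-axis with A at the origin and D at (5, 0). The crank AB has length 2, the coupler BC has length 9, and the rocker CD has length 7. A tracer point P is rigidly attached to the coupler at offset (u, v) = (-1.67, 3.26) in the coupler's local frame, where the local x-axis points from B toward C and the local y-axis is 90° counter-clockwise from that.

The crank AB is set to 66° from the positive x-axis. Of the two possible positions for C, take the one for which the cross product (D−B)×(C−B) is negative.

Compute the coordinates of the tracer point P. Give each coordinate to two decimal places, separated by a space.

3.47 4.35

A=(0,0), D=(5.00,0)
B = A + 2.00·(cos66°, sin66°) = (0.8135, 1.8271)
|BD| = 4.5679
circle(B,9.00) ∩ circle(D,7.00): a=5.7867, h=6.8931
  candidates: C₊=(8.8742,5.8301) cross=31.487; C₋=(3.3599,-6.8052) cross=-31.487
  mode - wants cross < 0 → take C=(3.3599,-6.8052) (cross=-31.487)
ex = (C−B)/|BC| = (0.2829,-0.9591); ey = (0.9591,0.2829)
P = B + -1.67·ex + 3.26·ey = (3.4678,4.3512)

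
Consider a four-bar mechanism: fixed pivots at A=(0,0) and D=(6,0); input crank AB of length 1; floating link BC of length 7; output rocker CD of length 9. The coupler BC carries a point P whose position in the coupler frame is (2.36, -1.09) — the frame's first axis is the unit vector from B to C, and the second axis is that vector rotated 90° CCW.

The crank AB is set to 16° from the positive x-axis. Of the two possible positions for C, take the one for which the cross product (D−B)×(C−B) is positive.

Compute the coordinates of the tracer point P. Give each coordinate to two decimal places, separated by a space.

1.96 2.68

A=(0,0), D=(6.00,0)
B = A + 1.00·(cos16°, sin16°) = (0.9613, 0.2756)
|BD| = 5.0463
circle(B,7.00) ∩ circle(D,9.00): a=-0.6475, h=6.9700
  candidates: C₊=(0.6954,7.2706) cross=35.172; C₋=(-0.0660,-6.6486) cross=-35.172
  mode + wants cross > 0 → take C=(0.6954,7.2706) (cross=35.172)
ex = (C−B)/|BC| = (-0.0380,0.9993); ey = (-0.9993,-0.0380)
P = B + 2.36·ex + -1.09·ey = (1.9608,2.6753)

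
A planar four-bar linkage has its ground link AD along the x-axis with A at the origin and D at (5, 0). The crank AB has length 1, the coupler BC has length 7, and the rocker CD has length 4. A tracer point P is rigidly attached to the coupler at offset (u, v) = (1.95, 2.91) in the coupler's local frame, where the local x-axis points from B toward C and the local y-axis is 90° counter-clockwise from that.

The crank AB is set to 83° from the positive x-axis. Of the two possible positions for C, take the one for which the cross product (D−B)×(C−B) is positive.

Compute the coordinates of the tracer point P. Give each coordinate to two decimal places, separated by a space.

A=(0,0), D=(5.00,0)
B = A + 1.00·(cos83°, sin83°) = (0.1219, 0.9925)
|BD| = 4.9781
circle(B,7.00) ∩ circle(D,4.00): a=5.8036, h=3.9139
  candidates: C₊=(6.5893,3.6707) cross=19.484; C₋=(5.0285,-3.9999) cross=-19.484
  mode + wants cross > 0 → take C=(6.5893,3.6707) (cross=19.484)
ex = (C−B)/|BC| = (0.9239,0.3826); ey = (-0.3826,0.9239)
P = B + 1.95·ex + 2.91·ey = (0.8101,4.4272)

0.81 4.43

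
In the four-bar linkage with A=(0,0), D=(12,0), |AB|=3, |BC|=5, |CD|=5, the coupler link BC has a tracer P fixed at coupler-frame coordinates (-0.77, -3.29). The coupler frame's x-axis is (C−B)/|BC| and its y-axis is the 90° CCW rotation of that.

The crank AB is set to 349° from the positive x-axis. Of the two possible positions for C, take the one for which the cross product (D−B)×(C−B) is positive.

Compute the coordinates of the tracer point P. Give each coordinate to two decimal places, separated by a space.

3.84 -3.83

A=(0,0), D=(12.00,0)
B = A + 3.00·(cos349°, sin349°) = (2.9449, -0.5724)
|BD| = 9.0732
circle(B,5.00) ∩ circle(D,5.00): a=4.5366, h=2.1022
  candidates: C₊=(7.3398,1.8118) cross=19.074; C₋=(7.6051,-2.3842) cross=-19.074
  mode + wants cross > 0 → take C=(7.3398,1.8118) (cross=19.074)
ex = (C−B)/|BC| = (0.8790,0.4768); ey = (-0.4768,0.8790)
P = B + -0.77·ex + -3.29·ey = (3.8369,-3.8315)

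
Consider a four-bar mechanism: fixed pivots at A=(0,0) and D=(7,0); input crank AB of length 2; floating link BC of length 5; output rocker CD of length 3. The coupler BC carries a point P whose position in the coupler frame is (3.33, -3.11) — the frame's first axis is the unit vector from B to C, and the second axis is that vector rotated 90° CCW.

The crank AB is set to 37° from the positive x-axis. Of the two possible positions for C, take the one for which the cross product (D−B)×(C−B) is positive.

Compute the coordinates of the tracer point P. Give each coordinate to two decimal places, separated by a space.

A=(0,0), D=(7.00,0)
B = A + 2.00·(cos37°, sin37°) = (1.5973, 1.2036)
|BD| = 5.5352
circle(B,5.00) ∩ circle(D,3.00): a=4.2129, h=2.6929
  candidates: C₊=(6.2949,2.9160) cross=14.906; C₋=(5.1238,-2.3409) cross=-14.906
  mode + wants cross > 0 → take C=(6.2949,2.9160) (cross=14.906)
ex = (C−B)/|BC| = (0.9395,0.3425); ey = (-0.3425,0.9395)
P = B + 3.33·ex + -3.11·ey = (5.7910,-0.5779)

5.79 -0.58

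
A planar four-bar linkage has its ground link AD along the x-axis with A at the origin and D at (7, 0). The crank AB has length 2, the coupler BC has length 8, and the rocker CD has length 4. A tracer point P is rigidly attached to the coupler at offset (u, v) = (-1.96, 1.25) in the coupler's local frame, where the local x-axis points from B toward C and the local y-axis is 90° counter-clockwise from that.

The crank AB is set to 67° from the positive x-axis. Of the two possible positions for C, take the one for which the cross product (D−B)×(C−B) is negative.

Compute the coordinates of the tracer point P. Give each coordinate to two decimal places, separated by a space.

A=(0,0), D=(7.00,0)
B = A + 2.00·(cos67°, sin67°) = (0.7815, 1.8410)
|BD| = 6.4853
circle(B,8.00) ∩ circle(D,4.00): a=6.9433, h=3.9737
  candidates: C₊=(8.5672,3.6802) cross=25.771; C₋=(6.3111,-3.9402) cross=-25.771
  mode - wants cross < 0 → take C=(6.3111,-3.9402) (cross=-25.771)
ex = (C−B)/|BC| = (0.6912,-0.7227); ey = (0.7227,0.6912)
P = B + -1.96·ex + 1.25·ey = (0.3300,4.1214)

0.33 4.12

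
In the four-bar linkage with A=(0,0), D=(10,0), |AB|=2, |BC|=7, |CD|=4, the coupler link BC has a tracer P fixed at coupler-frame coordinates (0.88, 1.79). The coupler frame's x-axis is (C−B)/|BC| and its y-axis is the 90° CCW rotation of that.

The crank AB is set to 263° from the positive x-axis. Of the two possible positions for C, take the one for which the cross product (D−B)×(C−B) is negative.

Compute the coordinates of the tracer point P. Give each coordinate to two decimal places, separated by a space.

0.72 -0.24

A=(0,0), D=(10.00,0)
B = A + 2.00·(cos263°, sin263°) = (-0.2437, -1.9851)
|BD| = 10.4343
circle(B,7.00) ∩ circle(D,4.00): a=6.7985, h=1.6676
  candidates: C₊=(6.1133,0.9454) cross=17.400; C₋=(6.7478,-2.3288) cross=-17.400
  mode - wants cross < 0 → take C=(6.7478,-2.3288) (cross=-17.400)
ex = (C−B)/|BC| = (0.9988,-0.0491); ey = (0.0491,0.9988)
P = B + 0.88·ex + 1.79·ey = (0.7231,-0.2405)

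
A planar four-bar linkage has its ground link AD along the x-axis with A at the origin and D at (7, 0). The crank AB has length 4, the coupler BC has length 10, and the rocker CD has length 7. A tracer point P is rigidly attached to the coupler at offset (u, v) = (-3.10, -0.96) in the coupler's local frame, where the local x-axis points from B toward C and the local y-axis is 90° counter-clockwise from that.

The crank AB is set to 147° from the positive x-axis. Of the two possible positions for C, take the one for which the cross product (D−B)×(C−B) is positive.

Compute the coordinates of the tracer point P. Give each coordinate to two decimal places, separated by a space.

-5.65 -0.11

A=(0,0), D=(7.00,0)
B = A + 4.00·(cos147°, sin147°) = (-3.3547, 2.1786)
|BD| = 10.5814
circle(B,10.00) ∩ circle(D,7.00): a=7.7006, h=6.3797
  candidates: C₊=(5.4944,6.8362) cross=67.506; C₋=(2.8674,-5.6499) cross=-67.506
  mode + wants cross > 0 → take C=(5.4944,6.8362) (cross=67.506)
ex = (C−B)/|BC| = (0.8849,0.4658); ey = (-0.4658,0.8849)
P = B + -3.10·ex + -0.96·ey = (-5.6508,-0.1148)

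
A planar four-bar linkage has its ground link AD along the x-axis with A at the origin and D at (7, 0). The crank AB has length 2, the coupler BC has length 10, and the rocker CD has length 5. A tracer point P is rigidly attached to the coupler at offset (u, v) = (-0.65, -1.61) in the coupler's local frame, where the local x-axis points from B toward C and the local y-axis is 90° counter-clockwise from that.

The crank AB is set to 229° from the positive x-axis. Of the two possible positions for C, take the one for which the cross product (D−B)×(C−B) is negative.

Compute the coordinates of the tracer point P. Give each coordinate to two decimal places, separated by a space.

-2.47 -2.81

A=(0,0), D=(7.00,0)
B = A + 2.00·(cos229°, sin229°) = (-1.3121, -1.5094)
|BD| = 8.4481
circle(B,10.00) ∩ circle(D,5.00): a=8.6629, h=4.9954
  candidates: C₊=(6.3189,4.9534) cross=42.201; C₋=(8.1039,-4.8766) cross=-42.201
  mode - wants cross < 0 → take C=(8.1039,-4.8766) (cross=-42.201)
ex = (C−B)/|BC| = (0.9416,-0.3367); ey = (0.3367,0.9416)
P = B + -0.65·ex + -1.61·ey = (-2.4663,-2.8065)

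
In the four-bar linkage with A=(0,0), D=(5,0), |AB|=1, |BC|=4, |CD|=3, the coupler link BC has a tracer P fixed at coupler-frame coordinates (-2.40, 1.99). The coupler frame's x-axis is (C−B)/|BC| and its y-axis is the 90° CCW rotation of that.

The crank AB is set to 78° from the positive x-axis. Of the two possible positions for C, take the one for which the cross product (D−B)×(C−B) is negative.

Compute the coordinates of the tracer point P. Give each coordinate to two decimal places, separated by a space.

A=(0,0), D=(5.00,0)
B = A + 1.00·(cos78°, sin78°) = (0.2079, 0.9781)
|BD| = 4.8909
circle(B,4.00) ∩ circle(D,3.00): a=3.1611, h=2.4511
  candidates: C₊=(3.7953,2.7475) cross=11.988; C₋=(2.8149,-2.0556) cross=-11.988
  mode - wants cross < 0 → take C=(2.8149,-2.0556) (cross=-11.988)
ex = (C−B)/|BC| = (0.6518,-0.7584); ey = (0.7584,0.6518)
P = B + -2.40·ex + 1.99·ey = (0.1530,4.0954)

0.15 4.10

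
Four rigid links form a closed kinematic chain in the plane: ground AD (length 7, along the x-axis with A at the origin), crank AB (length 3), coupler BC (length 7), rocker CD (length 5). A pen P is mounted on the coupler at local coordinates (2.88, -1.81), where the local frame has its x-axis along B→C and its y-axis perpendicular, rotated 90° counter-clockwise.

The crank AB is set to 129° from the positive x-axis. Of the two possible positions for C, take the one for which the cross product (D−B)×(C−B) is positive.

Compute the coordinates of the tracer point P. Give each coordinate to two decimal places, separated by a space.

A=(0,0), D=(7.00,0)
B = A + 3.00·(cos129°, sin129°) = (-1.8880, 2.3314)
|BD| = 9.1887
circle(B,7.00) ∩ circle(D,5.00): a=5.9003, h=3.7665
  candidates: C₊=(4.7749,4.4776) cross=34.609; C₋=(2.8636,-2.8089) cross=-34.609
  mode + wants cross > 0 → take C=(4.7749,4.4776) (cross=34.609)
ex = (C−B)/|BC| = (0.9518,0.3066); ey = (-0.3066,0.9518)
P = B + 2.88·ex + -1.81·ey = (1.4083,1.4916)

1.41 1.49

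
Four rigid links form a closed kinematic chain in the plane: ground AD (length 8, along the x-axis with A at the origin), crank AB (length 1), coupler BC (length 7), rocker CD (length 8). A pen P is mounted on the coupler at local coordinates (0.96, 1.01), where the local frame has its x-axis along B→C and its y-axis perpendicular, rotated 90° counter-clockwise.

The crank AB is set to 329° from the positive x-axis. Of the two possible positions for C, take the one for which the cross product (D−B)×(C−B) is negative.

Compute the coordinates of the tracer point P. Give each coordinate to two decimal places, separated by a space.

A=(0,0), D=(8.00,0)
B = A + 1.00·(cos329°, sin329°) = (0.8572, -0.5150)
|BD| = 7.1614
circle(B,7.00) ∩ circle(D,8.00): a=2.5334, h=6.5255
  candidates: C₊=(2.9147,6.1757) cross=46.731; C₋=(3.8533,-6.8414) cross=-46.731
  mode - wants cross < 0 → take C=(3.8533,-6.8414) (cross=-46.731)
ex = (C−B)/|BC| = (0.4280,-0.9038); ey = (0.9038,0.4280)
P = B + 0.96·ex + 1.01·ey = (2.1809,-0.9504)

2.18 -0.95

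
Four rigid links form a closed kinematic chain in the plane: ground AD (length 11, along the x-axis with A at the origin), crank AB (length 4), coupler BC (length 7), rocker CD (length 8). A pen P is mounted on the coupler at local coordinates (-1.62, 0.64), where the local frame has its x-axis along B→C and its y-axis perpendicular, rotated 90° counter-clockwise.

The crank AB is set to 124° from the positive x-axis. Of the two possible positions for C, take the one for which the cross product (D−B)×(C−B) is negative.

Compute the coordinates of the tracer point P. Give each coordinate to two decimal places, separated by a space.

A=(0,0), D=(11.00,0)
B = A + 4.00·(cos124°, sin124°) = (-2.2368, 3.3162)
|BD| = 13.6458
circle(B,7.00) ∩ circle(D,8.00): a=6.2733, h=3.1057
  candidates: C₊=(4.6032,4.8043) cross=42.381; C₋=(3.0937,-1.2210) cross=-42.381
  mode - wants cross < 0 → take C=(3.0937,-1.2210) (cross=-42.381)
ex = (C−B)/|BC| = (0.7615,-0.6482); ey = (0.6482,0.7615)
P = B + -1.62·ex + 0.64·ey = (-3.0556,4.8535)

-3.06 4.85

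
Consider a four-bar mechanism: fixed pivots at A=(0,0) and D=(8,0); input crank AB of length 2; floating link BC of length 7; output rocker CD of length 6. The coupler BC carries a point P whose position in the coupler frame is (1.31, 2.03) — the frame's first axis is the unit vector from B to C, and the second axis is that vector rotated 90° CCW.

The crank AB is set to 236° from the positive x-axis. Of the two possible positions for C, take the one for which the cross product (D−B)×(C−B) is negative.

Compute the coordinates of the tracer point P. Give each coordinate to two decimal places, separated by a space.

1.03 -0.56

A=(0,0), D=(8.00,0)
B = A + 2.00·(cos236°, sin236°) = (-1.1184, -1.6581)
|BD| = 9.2679
circle(B,7.00) ∩ circle(D,6.00): a=5.3353, h=4.5315
  candidates: C₊=(3.3201,3.7548) cross=41.998; C₋=(4.9415,-5.1620) cross=-41.998
  mode - wants cross < 0 → take C=(4.9415,-5.1620) (cross=-41.998)
ex = (C−B)/|BC| = (0.8657,-0.5006); ey = (0.5006,0.8657)
P = B + 1.31·ex + 2.03·ey = (1.0318,-0.5564)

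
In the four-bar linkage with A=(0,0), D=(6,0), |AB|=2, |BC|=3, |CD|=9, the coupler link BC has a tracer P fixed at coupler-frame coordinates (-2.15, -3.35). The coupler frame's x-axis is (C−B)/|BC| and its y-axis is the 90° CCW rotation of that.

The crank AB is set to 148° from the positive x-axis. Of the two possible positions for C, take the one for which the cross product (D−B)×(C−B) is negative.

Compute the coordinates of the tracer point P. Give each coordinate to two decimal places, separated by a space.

A=(0,0), D=(6.00,0)
B = A + 2.00·(cos148°, sin148°) = (-1.6961, 1.0598)
|BD| = 7.7687
circle(B,3.00) ∩ circle(D,9.00): a=-0.7496, h=2.9048
  candidates: C₊=(-2.0424,4.0398) cross=22.567; C₋=(-2.8350,-1.7156) cross=-22.567
  mode - wants cross < 0 → take C=(-2.8350,-1.7156) (cross=-22.567)
ex = (C−B)/|BC| = (-0.3796,-0.9251); ey = (0.9251,-0.3796)
P = B + -2.15·ex + -3.35·ey = (-3.9791,4.3206)

-3.98 4.32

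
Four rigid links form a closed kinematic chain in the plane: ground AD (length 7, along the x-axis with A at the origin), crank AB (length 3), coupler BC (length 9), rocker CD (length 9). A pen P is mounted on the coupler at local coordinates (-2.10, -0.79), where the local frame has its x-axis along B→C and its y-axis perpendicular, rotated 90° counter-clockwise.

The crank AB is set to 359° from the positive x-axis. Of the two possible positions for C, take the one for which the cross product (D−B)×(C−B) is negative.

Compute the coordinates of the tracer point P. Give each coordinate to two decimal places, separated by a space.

1.74 1.80

A=(0,0), D=(7.00,0)
B = A + 3.00·(cos359°, sin359°) = (2.9995, -0.0524)
|BD| = 4.0008
circle(B,9.00) ∩ circle(D,9.00): a=2.0004, h=8.7749
  candidates: C₊=(4.8849,8.7479) cross=35.107; C₋=(5.1146,-8.8003) cross=-35.107
  mode - wants cross < 0 → take C=(5.1146,-8.8003) (cross=-35.107)
ex = (C−B)/|BC| = (0.2350,-0.9720); ey = (0.9720,0.2350)
P = B + -2.10·ex + -0.79·ey = (1.7382,1.8032)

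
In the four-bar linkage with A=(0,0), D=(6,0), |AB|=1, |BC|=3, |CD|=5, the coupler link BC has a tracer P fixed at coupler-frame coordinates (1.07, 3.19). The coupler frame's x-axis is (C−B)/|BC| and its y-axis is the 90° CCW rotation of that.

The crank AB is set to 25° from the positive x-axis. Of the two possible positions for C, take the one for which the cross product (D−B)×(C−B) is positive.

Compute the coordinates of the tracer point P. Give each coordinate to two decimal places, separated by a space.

A=(0,0), D=(6.00,0)
B = A + 1.00·(cos25°, sin25°) = (0.9063, 0.4226)
|BD| = 5.1112
circle(B,3.00) ∩ circle(D,5.00): a=0.9904, h=2.8318
  candidates: C₊=(2.1275,3.1628) cross=14.474; C₋=(1.6592,-2.4814) cross=-14.474
  mode + wants cross > 0 → take C=(2.1275,3.1628) (cross=14.474)
ex = (C−B)/|BC| = (0.4071,0.9134); ey = (-0.9134,0.4071)
P = B + 1.07·ex + 3.19·ey = (-1.5719,2.6985)

-1.57 2.70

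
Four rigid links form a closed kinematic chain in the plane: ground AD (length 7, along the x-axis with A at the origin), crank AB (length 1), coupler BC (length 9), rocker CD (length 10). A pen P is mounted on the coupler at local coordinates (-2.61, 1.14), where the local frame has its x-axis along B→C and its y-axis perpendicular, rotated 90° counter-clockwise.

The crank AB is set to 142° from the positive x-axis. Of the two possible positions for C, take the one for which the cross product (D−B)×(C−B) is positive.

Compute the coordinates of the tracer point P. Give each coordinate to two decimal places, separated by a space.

-2.82 -1.38

A=(0,0), D=(7.00,0)
B = A + 1.00·(cos142°, sin142°) = (-0.7880, 0.6157)
|BD| = 7.8123
circle(B,9.00) ∩ circle(D,10.00): a=2.6901, h=8.5886
  candidates: C₊=(2.5706,8.9655) cross=67.096; C₋=(1.2169,-8.1582) cross=-67.096
  mode + wants cross > 0 → take C=(2.5706,8.9655) (cross=67.096)
ex = (C−B)/|BC| = (0.3732,0.9278); ey = (-0.9278,0.3732)
P = B + -2.61·ex + 1.14·ey = (-2.8196,-1.3804)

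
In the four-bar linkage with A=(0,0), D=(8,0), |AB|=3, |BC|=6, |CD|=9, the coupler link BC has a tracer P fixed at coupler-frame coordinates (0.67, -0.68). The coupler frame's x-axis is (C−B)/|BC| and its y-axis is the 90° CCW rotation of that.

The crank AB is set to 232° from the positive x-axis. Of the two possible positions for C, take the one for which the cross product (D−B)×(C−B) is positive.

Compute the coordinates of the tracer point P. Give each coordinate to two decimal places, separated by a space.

A=(0,0), D=(8.00,0)
B = A + 3.00·(cos232°, sin232°) = (-1.8470, -2.3640)
|BD| = 10.1268
circle(B,6.00) ∩ circle(D,9.00): a=2.8416, h=5.2845
  candidates: C₊=(-0.3176,3.4378) cross=53.515; C₋=(2.1497,-6.8391) cross=-53.515
  mode + wants cross > 0 → take C=(-0.3176,3.4378) (cross=53.515)
ex = (C−B)/|BC| = (0.2549,0.9670); ey = (-0.9670,0.2549)
P = B + 0.67·ex + -0.68·ey = (-1.0187,-1.8895)

-1.02 -1.89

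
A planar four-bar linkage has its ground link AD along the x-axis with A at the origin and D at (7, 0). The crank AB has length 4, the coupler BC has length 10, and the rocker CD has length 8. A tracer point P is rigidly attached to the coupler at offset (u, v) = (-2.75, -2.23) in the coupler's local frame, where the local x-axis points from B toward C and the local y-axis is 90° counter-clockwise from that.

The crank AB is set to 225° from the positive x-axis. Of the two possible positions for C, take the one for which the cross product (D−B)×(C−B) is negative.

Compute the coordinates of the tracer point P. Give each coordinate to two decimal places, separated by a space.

A=(0,0), D=(7.00,0)
B = A + 4.00·(cos225°, sin225°) = (-2.8284, -2.8284)
|BD| = 10.2273
circle(B,10.00) ∩ circle(D,8.00): a=6.8737, h=7.2631
  candidates: C₊=(1.7685,6.0524) cross=74.282; C₋=(5.7858,-7.9073) cross=-74.282
  mode - wants cross < 0 → take C=(5.7858,-7.9073) (cross=-74.282)
ex = (C−B)/|BC| = (0.8614,-0.5079); ey = (0.5079,0.8614)
P = B + -2.75·ex + -2.23·ey = (-6.3299,-3.3527)

-6.33 -3.35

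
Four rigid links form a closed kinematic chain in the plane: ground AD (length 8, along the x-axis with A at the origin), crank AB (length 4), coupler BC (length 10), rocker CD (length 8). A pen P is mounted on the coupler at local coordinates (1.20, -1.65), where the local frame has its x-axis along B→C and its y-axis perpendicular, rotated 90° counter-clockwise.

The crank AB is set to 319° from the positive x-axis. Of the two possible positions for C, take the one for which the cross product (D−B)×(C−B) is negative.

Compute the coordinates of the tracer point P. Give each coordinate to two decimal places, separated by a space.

3.40 -4.63

A=(0,0), D=(8.00,0)
B = A + 4.00·(cos319°, sin319°) = (3.0188, -2.6242)
|BD| = 5.6301
circle(B,10.00) ∩ circle(D,8.00): a=6.0121, h=7.9909
  candidates: C₊=(4.6134,7.2478) cross=44.990; C₋=(12.0625,-6.8917) cross=-44.990
  mode - wants cross < 0 → take C=(12.0625,-6.8917) (cross=-44.990)
ex = (C−B)/|BC| = (0.9044,-0.4267); ey = (0.4267,0.9044)
P = B + 1.20·ex + -1.65·ey = (3.3999,-4.6285)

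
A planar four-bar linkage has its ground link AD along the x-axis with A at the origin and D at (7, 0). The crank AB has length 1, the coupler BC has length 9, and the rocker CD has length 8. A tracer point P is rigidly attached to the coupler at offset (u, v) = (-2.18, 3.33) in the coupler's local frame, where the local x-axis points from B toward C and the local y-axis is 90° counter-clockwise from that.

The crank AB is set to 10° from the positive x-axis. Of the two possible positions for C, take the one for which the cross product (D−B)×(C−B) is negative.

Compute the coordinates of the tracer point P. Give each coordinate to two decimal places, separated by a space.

2.92 3.65

A=(0,0), D=(7.00,0)
B = A + 1.00·(cos10°, sin10°) = (0.9848, 0.1736)
|BD| = 6.0177
circle(B,9.00) ∩ circle(D,8.00): a=4.4213, h=7.8391
  candidates: C₊=(5.6305,7.8819) cross=47.173; C₋=(5.1781,-7.7898) cross=-47.173
  mode - wants cross < 0 → take C=(5.1781,-7.7898) (cross=-47.173)
ex = (C−B)/|BC| = (0.4659,-0.8848); ey = (0.8848,0.4659)
P = B + -2.18·ex + 3.33·ey = (2.9156,3.6541)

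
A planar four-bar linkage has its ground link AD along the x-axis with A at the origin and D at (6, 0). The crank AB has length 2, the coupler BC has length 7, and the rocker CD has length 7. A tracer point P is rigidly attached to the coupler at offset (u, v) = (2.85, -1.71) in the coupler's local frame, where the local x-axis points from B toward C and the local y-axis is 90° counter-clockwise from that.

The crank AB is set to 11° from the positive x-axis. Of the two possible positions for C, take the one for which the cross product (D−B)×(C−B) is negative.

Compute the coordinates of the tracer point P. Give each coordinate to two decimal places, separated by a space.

0.85 -2.75

A=(0,0), D=(6.00,0)
B = A + 2.00·(cos11°, sin11°) = (1.9633, 0.3816)
|BD| = 4.0547
circle(B,7.00) ∩ circle(D,7.00): a=2.0274, h=6.7000
  candidates: C₊=(4.6122,6.8611) cross=27.167; C₋=(3.3510,-6.4794) cross=-27.167
  mode - wants cross < 0 → take C=(3.3510,-6.4794) (cross=-27.167)
ex = (C−B)/|BC| = (0.1983,-0.9802); ey = (0.9802,0.1983)
P = B + 2.85·ex + -1.71·ey = (0.8522,-2.7508)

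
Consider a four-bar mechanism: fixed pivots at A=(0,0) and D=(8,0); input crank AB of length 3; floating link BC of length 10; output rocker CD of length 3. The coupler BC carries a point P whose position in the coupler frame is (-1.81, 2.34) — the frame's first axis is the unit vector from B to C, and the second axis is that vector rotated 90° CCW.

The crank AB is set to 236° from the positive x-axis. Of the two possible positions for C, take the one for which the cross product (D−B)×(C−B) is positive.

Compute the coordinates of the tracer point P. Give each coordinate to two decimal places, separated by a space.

-4.45 -1.45

A=(0,0), D=(8.00,0)
B = A + 3.00·(cos236°, sin236°) = (-1.6776, -2.4871)
|BD| = 9.9921
circle(B,10.00) ∩ circle(D,3.00): a=9.5496, h=2.9672
  candidates: C₊=(6.8329,2.7637) cross=29.648; C₋=(8.3101,-2.9839) cross=-29.648
  mode + wants cross > 0 → take C=(6.8329,2.7637) (cross=29.648)
ex = (C−B)/|BC| = (0.8511,0.5251); ey = (-0.5251,0.8511)
P = B + -1.81·ex + 2.34·ey = (-4.4467,-1.4460)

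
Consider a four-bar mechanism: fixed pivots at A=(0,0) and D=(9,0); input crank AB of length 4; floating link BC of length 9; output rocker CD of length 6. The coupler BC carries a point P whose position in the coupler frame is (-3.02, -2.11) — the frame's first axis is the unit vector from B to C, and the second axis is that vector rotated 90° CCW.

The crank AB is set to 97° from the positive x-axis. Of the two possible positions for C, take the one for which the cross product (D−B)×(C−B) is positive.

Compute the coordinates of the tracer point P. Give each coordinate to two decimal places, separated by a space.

A=(0,0), D=(9.00,0)
B = A + 4.00·(cos97°, sin97°) = (-0.4875, 3.9702)
|BD| = 10.2847
circle(B,9.00) ∩ circle(D,6.00): a=7.3301, h=5.2221
  candidates: C₊=(8.2903,5.9579) cross=53.708; C₋=(4.2585,-3.6767) cross=-53.708
  mode + wants cross > 0 → take C=(8.2903,5.9579) (cross=53.708)
ex = (C−B)/|BC| = (0.9753,0.2209); ey = (-0.2209,0.9753)
P = B + -3.02·ex + -2.11·ey = (-2.9669,1.2453)

-2.97 1.25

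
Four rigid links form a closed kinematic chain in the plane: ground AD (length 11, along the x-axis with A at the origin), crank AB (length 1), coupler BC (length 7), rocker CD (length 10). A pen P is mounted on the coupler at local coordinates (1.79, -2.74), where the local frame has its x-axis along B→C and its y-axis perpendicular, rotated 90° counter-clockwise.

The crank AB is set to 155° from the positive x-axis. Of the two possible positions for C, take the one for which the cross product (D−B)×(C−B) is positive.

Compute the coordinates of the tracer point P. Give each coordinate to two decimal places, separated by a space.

A=(0,0), D=(11.00,0)
B = A + 1.00·(cos155°, sin155°) = (-0.9063, 0.4226)
|BD| = 11.9138
circle(B,7.00) ∩ circle(D,10.00): a=3.8165, h=5.8681
  candidates: C₊=(3.1160,6.1516) cross=69.911; C₋=(2.6997,-5.5771) cross=-69.911
  mode + wants cross > 0 → take C=(3.1160,6.1516) (cross=69.911)
ex = (C−B)/|BC| = (0.5746,0.8184); ey = (-0.8184,0.5746)
P = B + 1.79·ex + -2.74·ey = (2.3647,0.3132)

2.36 0.31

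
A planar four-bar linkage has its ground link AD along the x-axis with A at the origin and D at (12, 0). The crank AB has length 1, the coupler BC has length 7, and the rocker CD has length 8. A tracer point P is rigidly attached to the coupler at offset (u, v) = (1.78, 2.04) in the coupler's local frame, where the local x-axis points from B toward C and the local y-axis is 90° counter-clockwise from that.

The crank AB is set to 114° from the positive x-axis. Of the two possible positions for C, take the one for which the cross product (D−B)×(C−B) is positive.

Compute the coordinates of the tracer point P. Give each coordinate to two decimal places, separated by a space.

A=(0,0), D=(12.00,0)
B = A + 1.00·(cos114°, sin114°) = (-0.4067, 0.9135)
|BD| = 12.4403
circle(B,7.00) ∩ circle(D,8.00): a=5.6173, h=4.1769
  candidates: C₊=(5.5021,4.6666) cross=51.961; C₋=(4.8887,-3.6645) cross=-51.961
  mode + wants cross > 0 → take C=(5.5021,4.6666) (cross=51.961)
ex = (C−B)/|BC| = (0.8441,0.5362); ey = (-0.5362,0.8441)
P = B + 1.78·ex + 2.04·ey = (0.0020,3.5899)

0.00 3.59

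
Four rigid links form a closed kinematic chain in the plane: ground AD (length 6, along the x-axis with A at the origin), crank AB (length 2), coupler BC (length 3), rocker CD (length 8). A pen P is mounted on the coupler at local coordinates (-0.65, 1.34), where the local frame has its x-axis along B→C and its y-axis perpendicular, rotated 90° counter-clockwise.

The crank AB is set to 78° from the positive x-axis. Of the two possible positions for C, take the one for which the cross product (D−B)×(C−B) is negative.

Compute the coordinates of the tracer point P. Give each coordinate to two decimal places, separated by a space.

1.73 1.26

A=(0,0), D=(6.00,0)
B = A + 2.00·(cos78°, sin78°) = (0.4158, 1.9563)
|BD| = 5.9169
circle(B,3.00) ∩ circle(D,8.00): a=-1.6892, h=2.4792
  candidates: C₊=(-0.3587,4.8546) cross=14.669; C₋=(-1.9981,0.1750) cross=-14.669
  mode - wants cross < 0 → take C=(-1.9981,0.1750) (cross=-14.669)
ex = (C−B)/|BC| = (-0.8046,-0.5938); ey = (0.5938,-0.8046)
P = B + -0.65·ex + 1.34·ey = (1.7345,1.2640)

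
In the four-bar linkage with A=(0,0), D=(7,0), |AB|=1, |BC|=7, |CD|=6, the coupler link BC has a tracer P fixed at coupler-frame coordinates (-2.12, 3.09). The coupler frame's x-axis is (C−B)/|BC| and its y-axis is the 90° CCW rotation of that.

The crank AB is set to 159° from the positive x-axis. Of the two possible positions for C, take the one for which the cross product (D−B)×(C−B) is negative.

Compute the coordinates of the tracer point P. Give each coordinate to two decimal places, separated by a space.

0.03 3.98

A=(0,0), D=(7.00,0)
B = A + 1.00·(cos159°, sin159°) = (-0.9336, 0.3584)
|BD| = 7.9417
circle(B,7.00) ∩ circle(D,6.00): a=4.7893, h=5.1052
  candidates: C₊=(4.0812,5.2422) cross=40.543; C₋=(3.6205,-4.9577) cross=-40.543
  mode - wants cross < 0 → take C=(3.6205,-4.9577) (cross=-40.543)
ex = (C−B)/|BC| = (0.6506,-0.7594); ey = (0.7594,0.6506)
P = B + -2.12·ex + 3.09·ey = (0.0339,3.9787)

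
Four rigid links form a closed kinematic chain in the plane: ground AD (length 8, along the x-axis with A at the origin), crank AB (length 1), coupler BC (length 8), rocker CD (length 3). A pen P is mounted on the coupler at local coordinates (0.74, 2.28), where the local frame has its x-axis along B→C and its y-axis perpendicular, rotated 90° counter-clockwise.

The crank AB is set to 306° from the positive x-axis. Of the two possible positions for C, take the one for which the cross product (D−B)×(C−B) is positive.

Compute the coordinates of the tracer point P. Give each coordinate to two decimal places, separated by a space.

A=(0,0), D=(8.00,0)
B = A + 1.00·(cos306°, sin306°) = (0.5878, -0.8090)
|BD| = 7.4562
circle(B,8.00) ∩ circle(D,3.00): a=7.4163, h=2.9997
  candidates: C₊=(7.6348,2.9777) cross=22.367; C₋=(8.2858,-2.9864) cross=-22.367
  mode + wants cross > 0 → take C=(7.6348,2.9777) (cross=22.367)
ex = (C−B)/|BC| = (0.8809,0.4733); ey = (-0.4733,0.8809)
P = B + 0.74·ex + 2.28·ey = (0.1604,1.5497)

0.16 1.55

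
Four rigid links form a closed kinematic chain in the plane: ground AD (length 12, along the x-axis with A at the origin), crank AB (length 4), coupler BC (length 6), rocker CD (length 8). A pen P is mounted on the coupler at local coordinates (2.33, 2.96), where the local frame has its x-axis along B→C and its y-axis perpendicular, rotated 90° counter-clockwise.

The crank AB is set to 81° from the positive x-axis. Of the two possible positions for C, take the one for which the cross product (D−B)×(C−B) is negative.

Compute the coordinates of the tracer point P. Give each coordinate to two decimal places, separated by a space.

A=(0,0), D=(12.00,0)
B = A + 4.00·(cos81°, sin81°) = (0.6257, 3.9508)
|BD| = 12.0409
circle(B,6.00) ∩ circle(D,8.00): a=4.8577, h=3.5217
  candidates: C₊=(6.3701,5.6836) cross=42.405; C₋=(4.0590,-0.9699) cross=-42.405
  mode - wants cross < 0 → take C=(4.0590,-0.9699) (cross=-42.405)
ex = (C−B)/|BC| = (0.5722,-0.8201); ey = (0.8201,0.5722)
P = B + 2.33·ex + 2.96·ey = (4.3865,3.7337)

4.39 3.73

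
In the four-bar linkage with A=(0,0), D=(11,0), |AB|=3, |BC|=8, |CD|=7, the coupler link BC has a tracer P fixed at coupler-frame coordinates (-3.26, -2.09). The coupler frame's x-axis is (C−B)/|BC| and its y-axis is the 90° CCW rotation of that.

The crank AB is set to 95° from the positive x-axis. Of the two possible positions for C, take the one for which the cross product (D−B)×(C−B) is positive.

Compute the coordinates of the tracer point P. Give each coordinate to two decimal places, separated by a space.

A=(0,0), D=(11.00,0)
B = A + 3.00·(cos95°, sin95°) = (-0.2615, 2.9886)
|BD| = 11.6513
circle(B,8.00) ∩ circle(D,7.00): a=6.4693, h=4.7061
  candidates: C₊=(7.1986,5.8779) cross=54.832; C₋=(4.7843,-3.2195) cross=-54.832
  mode + wants cross > 0 → take C=(7.1986,5.8779) (cross=54.832)
ex = (C−B)/|BC| = (0.9325,0.3612); ey = (-0.3612,0.9325)
P = B + -3.26·ex + -2.09·ey = (-2.5466,-0.1377)

-2.55 -0.14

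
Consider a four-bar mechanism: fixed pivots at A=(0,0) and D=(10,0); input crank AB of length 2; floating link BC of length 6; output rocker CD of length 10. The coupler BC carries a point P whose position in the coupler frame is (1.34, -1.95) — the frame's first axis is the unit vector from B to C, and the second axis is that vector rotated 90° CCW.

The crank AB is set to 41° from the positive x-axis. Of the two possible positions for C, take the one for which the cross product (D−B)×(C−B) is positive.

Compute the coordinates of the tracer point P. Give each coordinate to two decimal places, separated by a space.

A=(0,0), D=(10.00,0)
B = A + 2.00·(cos41°, sin41°) = (1.5094, 1.3121)
|BD| = 8.5914
circle(B,6.00) ∩ circle(D,10.00): a=0.5710, h=5.9728
  candidates: C₊=(2.9859,7.1276) cross=51.314; C₋=(1.1615,-4.6778) cross=-51.314
  mode + wants cross > 0 → take C=(2.9859,7.1276) (cross=51.314)
ex = (C−B)/|BC| = (0.2461,0.9692); ey = (-0.9692,0.2461)
P = B + 1.34·ex + -1.95·ey = (3.7292,2.1310)

3.73 2.13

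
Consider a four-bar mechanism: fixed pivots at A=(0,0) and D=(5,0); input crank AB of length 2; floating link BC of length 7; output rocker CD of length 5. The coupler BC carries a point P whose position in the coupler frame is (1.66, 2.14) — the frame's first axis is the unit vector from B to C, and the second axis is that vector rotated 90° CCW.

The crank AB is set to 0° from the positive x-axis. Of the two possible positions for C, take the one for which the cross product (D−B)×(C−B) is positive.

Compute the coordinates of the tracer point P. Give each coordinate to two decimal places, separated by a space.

A=(0,0), D=(5.00,0)
B = A + 2.00·(cos0°, sin0°) = (2.0000, 0.0000)
|BD| = 3.0000
circle(B,7.00) ∩ circle(D,5.00): a=5.5000, h=4.3301
  candidates: C₊=(7.5000,4.3301) cross=12.990; C₋=(7.5000,-4.3301) cross=-12.990
  mode + wants cross > 0 → take C=(7.5000,4.3301) (cross=12.990)
ex = (C−B)/|BC| = (0.7857,0.6186); ey = (-0.6186,0.7857)
P = B + 1.66·ex + 2.14·ey = (1.9805,2.7083)

1.98 2.71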